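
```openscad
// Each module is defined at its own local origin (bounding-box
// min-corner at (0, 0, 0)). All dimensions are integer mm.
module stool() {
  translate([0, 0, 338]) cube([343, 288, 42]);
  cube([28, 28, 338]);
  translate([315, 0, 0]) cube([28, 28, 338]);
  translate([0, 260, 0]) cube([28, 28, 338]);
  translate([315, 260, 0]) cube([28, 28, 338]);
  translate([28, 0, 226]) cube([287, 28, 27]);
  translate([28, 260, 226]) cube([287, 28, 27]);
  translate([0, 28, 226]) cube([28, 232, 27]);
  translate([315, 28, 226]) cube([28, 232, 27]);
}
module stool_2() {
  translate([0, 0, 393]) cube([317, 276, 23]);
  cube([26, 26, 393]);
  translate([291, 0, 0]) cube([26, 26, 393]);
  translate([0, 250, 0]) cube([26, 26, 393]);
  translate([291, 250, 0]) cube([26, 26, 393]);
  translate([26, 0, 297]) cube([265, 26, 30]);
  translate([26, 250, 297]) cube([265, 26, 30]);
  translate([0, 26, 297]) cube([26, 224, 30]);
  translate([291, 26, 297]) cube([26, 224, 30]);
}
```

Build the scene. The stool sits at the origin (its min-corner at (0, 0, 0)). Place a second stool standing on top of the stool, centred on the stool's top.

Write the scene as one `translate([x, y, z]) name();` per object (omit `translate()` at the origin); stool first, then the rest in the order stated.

stool();
translate([13, 6, 380]) stool_2();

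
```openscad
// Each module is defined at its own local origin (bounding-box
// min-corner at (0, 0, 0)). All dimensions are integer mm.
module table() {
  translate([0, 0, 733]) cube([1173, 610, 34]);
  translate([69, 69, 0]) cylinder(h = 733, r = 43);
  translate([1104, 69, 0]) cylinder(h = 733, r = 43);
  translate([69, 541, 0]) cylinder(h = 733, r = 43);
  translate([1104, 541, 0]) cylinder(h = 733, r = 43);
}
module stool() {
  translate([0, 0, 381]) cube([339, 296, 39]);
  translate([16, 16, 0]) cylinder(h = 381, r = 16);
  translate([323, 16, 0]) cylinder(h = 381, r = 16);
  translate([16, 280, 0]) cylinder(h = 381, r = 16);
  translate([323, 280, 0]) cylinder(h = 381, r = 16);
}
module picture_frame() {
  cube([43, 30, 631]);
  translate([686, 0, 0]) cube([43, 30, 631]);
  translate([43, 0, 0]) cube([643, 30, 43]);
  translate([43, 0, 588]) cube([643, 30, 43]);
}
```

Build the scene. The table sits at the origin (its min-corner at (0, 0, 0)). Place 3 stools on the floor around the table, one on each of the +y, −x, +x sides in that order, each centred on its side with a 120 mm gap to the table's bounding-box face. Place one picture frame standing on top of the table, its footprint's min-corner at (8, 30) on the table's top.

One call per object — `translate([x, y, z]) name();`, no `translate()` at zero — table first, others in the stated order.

table();
translate([417, 730, 0]) stool();
translate([-459, 157, 0]) stool();
translate([1293, 157, 0]) stool();
translate([8, 30, 767]) picture_frame();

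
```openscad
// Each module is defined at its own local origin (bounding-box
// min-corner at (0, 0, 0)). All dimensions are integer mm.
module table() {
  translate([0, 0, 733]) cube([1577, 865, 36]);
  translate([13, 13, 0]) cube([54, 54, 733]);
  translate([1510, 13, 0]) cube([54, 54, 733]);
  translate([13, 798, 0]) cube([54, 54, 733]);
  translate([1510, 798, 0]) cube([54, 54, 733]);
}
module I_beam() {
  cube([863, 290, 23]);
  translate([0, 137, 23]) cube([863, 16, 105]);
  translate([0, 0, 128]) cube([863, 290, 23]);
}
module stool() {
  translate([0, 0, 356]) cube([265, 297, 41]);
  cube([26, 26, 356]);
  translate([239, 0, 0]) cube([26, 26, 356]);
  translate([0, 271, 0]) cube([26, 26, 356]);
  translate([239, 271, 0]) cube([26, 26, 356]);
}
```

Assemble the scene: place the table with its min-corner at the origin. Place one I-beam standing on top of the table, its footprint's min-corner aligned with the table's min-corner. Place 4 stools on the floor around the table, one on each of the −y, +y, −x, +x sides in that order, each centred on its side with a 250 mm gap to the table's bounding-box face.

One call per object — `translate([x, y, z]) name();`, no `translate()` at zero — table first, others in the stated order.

table();
translate([0, 0, 769]) I_beam();
translate([656, -547, 0]) stool();
translate([656, 1115, 0]) stool();
translate([-515, 284, 0]) stool();
translate([1827, 284, 0]) stool();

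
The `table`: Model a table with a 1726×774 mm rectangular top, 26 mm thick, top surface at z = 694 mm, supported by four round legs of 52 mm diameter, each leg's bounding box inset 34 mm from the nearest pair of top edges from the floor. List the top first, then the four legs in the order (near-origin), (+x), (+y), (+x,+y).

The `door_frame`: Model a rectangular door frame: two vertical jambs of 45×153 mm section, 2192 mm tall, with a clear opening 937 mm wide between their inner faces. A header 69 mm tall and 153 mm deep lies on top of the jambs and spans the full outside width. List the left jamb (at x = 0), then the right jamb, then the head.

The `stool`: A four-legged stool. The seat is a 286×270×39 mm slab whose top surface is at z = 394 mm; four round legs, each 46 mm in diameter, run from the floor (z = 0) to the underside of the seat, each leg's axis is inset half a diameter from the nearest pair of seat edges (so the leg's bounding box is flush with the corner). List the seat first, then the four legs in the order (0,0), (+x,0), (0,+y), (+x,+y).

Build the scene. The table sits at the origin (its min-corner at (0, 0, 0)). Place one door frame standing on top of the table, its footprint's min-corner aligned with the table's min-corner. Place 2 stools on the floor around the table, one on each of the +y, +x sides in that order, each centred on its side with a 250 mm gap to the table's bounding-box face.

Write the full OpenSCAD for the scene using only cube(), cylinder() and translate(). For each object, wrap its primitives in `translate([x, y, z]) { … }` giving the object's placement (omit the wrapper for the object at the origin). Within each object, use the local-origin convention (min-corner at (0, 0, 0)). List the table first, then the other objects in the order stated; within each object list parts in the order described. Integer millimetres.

translate([0, 0, 668]) cube([1726, 774, 26]);
translate([60, 60, 0]) cylinder(h = 668, r = 26);
translate([1666, 60, 0]) cylinder(h = 668, r = 26);
translate([60, 714, 0]) cylinder(h = 668, r = 26);
translate([1666, 714, 0]) cylinder(h = 668, r = 26);
translate([0, 0, 694]) {
  cube([45, 153, 2192]);
  translate([982, 0, 0]) cube([45, 153, 2192]);
  translate([0, 0, 2192]) cube([1027, 153, 69]);
}
translate([720, 1024, 0]) {
  translate([0, 0, 355]) cube([286, 270, 39]);
  translate([23, 23, 0]) cylinder(h = 355, r = 23);
  translate([263, 23, 0]) cylinder(h = 355, r = 23);
  translate([23, 247, 0]) cylinder(h = 355, r = 23);
  translate([263, 247, 0]) cylinder(h = 355, r = 23);
}
translate([1976, 252, 0]) {
  translate([0, 0, 355]) cube([286, 270, 39]);
  translate([23, 23, 0]) cylinder(h = 355, r = 23);
  translate([263, 23, 0]) cylinder(h = 355, r = 23);
  translate([23, 247, 0]) cylinder(h = 355, r = 23);
  translate([263, 247, 0]) cylinder(h = 355, r = 23);
}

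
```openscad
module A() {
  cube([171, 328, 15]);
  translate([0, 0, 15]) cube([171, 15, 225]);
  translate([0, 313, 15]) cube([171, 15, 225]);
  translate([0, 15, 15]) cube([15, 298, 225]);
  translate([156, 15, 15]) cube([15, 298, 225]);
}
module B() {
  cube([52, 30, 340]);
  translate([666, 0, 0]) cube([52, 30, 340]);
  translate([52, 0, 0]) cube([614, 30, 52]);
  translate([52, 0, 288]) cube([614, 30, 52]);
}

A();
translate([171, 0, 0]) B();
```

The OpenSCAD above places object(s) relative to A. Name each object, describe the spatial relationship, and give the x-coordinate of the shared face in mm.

The open box's +x face and the picture frame's −x face are both at x = 171 mm.

A is an open box. B is a picture frame. The picture frame is against the open box's +x side, with their −y faces flush. The x-coordinate of the shared face is 171 mm.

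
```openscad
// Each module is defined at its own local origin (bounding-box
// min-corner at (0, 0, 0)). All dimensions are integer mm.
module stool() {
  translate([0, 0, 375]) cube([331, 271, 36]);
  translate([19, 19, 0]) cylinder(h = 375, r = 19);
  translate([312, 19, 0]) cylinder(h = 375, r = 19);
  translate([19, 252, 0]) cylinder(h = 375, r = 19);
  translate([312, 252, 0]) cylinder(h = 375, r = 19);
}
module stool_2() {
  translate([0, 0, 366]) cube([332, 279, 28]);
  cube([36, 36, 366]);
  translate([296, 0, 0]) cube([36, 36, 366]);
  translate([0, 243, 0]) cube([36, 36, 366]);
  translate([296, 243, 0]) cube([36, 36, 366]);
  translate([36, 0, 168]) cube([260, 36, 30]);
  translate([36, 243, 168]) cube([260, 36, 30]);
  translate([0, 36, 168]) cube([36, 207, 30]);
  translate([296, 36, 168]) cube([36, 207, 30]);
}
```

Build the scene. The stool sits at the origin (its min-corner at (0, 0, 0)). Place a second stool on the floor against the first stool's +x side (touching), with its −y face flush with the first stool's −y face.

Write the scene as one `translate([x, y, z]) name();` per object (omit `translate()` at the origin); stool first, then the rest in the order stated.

stool();
translate([331, 0, 0]) stool_2();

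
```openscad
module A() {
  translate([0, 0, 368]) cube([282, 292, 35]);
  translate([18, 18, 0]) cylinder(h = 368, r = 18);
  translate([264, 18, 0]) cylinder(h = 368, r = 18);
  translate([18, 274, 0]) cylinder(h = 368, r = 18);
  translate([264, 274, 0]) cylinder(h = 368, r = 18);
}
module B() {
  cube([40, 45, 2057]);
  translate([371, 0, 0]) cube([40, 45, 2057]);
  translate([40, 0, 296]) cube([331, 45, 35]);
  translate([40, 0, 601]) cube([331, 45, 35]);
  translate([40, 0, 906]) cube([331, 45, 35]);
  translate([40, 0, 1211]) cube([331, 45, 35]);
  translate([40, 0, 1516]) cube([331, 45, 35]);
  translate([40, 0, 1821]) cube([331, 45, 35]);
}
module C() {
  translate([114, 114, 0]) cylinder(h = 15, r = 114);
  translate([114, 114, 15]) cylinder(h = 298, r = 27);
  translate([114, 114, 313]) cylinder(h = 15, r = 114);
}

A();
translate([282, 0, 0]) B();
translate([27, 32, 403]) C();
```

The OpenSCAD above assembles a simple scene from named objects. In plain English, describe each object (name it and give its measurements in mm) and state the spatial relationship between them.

A is a simple wooden stool: a rectangular seat 282 mm (x) by 292 mm (y), 35 mm thick, top face at z = 403 mm, on four round legs, each 36 mm in diameter. The legs rest on z = 0, each leg's axis is inset half a diameter from the nearest pair of seat edges (so the leg's bounding box is flush with the corner).

B is a wooden ladder with two side rails of 40×45 mm section and 2057 mm height, set 411 mm apart overall. Between them run 6 rectangular rungs (45 mm deep, 35 mm thick), front faces flush with the rails' −y face. The bottom of the first rung is 296 mm above the floor and each subsequent rung is 305 mm higher than the one below.

C is a spool: two coaxial disc flanges of radius 114 mm and thickness 15 mm, joined by a core cylinder of radius 27 mm and height 298 mm. The lower flange rests on z = 0 and the three cylinders share a vertical axis.

The ladder is against the stool's +x side, with their −y faces flush. The spool is on top of the stool, centred.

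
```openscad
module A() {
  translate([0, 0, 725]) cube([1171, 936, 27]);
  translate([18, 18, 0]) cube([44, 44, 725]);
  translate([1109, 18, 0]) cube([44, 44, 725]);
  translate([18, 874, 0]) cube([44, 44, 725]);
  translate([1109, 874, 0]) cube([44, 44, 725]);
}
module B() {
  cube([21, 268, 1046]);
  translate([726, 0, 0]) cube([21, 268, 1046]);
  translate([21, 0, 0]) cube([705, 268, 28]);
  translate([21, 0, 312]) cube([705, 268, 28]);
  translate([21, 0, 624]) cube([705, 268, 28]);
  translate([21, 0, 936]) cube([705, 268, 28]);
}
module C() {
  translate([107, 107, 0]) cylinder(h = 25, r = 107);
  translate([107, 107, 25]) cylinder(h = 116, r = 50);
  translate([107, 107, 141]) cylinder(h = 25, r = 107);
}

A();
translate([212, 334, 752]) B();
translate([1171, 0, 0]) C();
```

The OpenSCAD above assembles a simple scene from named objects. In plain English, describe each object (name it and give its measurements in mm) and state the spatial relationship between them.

A is a table: top 1171 mm (x) × 936 mm (y), 27 mm thick, upper face at z = 752 mm, on four 44×44 mm square legs, each inset 18 mm from the nearest pair of top edges, running from z = 0 to the bottom of the top.

B is a bookshelf 747 mm wide overall, 268 mm deep and 1046 mm tall. The two sides are 21 mm thick vertical panels. 4 horizontal shelves of 28 mm thickness span between the inner faces of the sides; the lowest shelf sits on the floor and shelves are stacked with a clear vertical gap of 284 mm between each pair.

C is a spool: two coaxial disc flanges of radius 107 mm and thickness 25 mm, joined by a core cylinder of radius 50 mm and height 116 mm. The lower flange rests on z = 0 and the three cylinders share a vertical axis.

The bookshelf is on top of the table, centred. The spool is against the table's +x side, with their −y faces flush.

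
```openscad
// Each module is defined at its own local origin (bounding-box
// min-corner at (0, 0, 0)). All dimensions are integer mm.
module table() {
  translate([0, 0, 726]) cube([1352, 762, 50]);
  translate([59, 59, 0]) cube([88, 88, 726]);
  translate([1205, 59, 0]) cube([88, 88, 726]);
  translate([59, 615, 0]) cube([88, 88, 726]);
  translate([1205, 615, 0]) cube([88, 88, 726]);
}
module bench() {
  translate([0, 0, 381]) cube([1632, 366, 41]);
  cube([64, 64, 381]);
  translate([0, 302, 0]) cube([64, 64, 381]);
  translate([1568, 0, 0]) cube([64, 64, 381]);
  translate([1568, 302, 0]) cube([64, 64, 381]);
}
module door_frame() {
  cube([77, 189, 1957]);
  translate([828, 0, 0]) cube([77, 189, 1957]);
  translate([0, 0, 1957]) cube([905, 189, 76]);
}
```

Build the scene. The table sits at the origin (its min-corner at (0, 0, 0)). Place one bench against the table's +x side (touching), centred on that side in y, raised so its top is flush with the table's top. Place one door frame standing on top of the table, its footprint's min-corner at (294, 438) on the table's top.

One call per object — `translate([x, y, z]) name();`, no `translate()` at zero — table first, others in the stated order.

table();
translate([1352, 198, 354]) bench();
translate([294, 438, 776]) door_frame();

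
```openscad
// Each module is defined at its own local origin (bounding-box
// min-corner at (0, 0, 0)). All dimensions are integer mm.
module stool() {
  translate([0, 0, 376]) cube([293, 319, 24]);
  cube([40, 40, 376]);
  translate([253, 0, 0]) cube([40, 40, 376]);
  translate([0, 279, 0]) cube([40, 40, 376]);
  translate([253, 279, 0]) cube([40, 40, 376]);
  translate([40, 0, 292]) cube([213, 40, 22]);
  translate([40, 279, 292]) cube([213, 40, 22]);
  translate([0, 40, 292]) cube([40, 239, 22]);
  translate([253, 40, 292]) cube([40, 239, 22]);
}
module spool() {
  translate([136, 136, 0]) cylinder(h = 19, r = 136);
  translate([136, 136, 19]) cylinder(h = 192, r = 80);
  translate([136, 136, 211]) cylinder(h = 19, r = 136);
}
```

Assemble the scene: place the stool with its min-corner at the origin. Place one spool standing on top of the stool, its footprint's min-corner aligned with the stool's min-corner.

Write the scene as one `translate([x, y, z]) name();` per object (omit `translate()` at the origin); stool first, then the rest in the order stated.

stool();
translate([0, 0, 400]) spool();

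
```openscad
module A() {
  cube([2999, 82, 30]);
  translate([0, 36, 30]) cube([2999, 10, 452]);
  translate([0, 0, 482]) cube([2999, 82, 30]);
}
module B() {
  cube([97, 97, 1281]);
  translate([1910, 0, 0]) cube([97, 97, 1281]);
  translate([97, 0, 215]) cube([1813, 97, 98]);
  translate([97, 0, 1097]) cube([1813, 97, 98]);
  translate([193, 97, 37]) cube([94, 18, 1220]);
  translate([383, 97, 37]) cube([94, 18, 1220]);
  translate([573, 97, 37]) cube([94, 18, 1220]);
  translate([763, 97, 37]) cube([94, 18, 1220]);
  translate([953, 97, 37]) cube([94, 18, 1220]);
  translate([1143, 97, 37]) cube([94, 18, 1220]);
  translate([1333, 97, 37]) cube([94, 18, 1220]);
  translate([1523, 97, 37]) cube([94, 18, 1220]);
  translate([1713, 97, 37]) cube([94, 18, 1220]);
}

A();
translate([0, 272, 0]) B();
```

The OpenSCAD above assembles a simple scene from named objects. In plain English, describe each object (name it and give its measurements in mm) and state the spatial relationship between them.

A is an I-beam lying along x, 2999 mm long. Overall section height 512 mm. Two flanges 82 mm wide (y) and 30 mm thick, one on the floor and one at the top; a web 10 mm thick runs between them, centred on the flange width.

B is a fence section. Two 97×97 mm posts, 1281 mm tall, stand on the floor with a clear span of 1813 mm between their inner faces. Two horizontal rails of 97×98 mm section span the gap between the posts with their undersides at z = 215 mm and z = 1097 mm, flush with the posts' −y face. 9 pickets, each 94 mm wide, 18 mm thick and 1220 mm tall, are fixed to the +y face of the rails with their bottoms at z = 37 mm, evenly spaced across the span with equal gaps (rounded down to the nearest mm) at the −x end and between each pair — any rounding remainder accumulates at the +x end.

The fence section is on the floor beside the I-beam on its +y side.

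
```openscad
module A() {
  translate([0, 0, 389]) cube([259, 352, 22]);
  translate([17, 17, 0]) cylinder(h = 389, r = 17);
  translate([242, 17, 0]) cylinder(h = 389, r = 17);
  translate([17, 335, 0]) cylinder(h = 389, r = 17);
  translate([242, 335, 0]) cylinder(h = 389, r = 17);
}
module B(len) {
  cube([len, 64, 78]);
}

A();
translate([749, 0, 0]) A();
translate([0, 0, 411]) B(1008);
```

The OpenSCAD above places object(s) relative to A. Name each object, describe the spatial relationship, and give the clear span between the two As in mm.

Second stool starts at x = 749; first ends at x = 259; clear span = 749 − 259 = 490 mm.

A is a stool. B is a beam. A beam spans the tops of two stools. The clear span between the two stools is 490 mm.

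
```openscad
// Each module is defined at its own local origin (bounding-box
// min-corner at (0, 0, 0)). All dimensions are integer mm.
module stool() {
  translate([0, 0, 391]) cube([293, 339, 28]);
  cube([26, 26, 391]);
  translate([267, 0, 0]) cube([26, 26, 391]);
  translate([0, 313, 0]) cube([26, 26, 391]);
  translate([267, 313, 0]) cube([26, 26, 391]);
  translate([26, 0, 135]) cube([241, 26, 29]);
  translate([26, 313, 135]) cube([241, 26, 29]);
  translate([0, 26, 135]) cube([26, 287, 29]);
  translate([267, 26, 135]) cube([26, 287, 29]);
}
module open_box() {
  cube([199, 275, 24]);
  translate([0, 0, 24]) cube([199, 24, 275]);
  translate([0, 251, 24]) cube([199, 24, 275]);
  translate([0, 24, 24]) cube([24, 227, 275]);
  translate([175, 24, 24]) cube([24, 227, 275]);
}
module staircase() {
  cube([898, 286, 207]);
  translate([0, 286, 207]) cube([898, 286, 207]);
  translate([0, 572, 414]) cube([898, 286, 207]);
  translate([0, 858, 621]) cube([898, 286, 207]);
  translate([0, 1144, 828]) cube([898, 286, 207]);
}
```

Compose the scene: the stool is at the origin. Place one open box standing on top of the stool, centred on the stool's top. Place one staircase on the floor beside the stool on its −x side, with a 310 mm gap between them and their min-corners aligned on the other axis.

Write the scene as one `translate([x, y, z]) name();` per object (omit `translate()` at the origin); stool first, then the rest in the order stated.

stool();
translate([47, 32, 419]) open_box();
translate([-1208, 0, 0]) staircase();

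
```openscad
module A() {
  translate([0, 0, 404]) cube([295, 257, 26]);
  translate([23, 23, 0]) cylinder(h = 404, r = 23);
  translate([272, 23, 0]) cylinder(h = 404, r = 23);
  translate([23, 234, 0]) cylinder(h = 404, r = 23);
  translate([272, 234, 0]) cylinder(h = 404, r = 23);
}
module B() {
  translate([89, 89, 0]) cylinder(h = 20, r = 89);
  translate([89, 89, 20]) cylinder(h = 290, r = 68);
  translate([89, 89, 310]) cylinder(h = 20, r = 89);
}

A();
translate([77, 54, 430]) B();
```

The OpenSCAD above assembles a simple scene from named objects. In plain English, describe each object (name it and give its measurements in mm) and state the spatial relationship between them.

A is a four-legged stool. The seat is 295×257 mm, 26 mm thick, top at z = 430 mm. It stands on four round legs, each 46 mm in diameter, from z = 0 to the seat underside, each leg's axis is inset half a diameter from the nearest pair of seat edges (so the leg's bounding box is flush with the corner).

B is a spool: two coaxial disc flanges of radius 89 mm and thickness 20 mm, joined by a core cylinder of radius 68 mm and height 290 mm. The lower flange rests on z = 0 and the three cylinders share a vertical axis.

The spool is on top of the stool.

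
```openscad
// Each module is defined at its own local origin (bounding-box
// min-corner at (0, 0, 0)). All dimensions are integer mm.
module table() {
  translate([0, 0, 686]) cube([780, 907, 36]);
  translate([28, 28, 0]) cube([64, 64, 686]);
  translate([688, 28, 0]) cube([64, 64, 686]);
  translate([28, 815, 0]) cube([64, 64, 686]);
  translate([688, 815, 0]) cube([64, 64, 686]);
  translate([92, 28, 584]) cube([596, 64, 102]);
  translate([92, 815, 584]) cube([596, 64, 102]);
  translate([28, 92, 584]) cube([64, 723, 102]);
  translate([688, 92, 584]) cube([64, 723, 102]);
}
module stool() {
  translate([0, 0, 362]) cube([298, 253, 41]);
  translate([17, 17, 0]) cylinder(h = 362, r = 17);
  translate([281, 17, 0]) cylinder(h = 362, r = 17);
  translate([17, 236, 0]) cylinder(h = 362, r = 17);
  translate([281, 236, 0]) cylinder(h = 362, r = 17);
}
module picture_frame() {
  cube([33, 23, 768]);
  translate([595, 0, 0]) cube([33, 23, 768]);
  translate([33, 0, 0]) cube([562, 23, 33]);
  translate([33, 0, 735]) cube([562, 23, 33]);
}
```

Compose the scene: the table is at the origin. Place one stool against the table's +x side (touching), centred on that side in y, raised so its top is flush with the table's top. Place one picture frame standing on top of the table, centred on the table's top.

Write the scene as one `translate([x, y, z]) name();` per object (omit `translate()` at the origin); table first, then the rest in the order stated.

table();
translate([780, 327, 319]) stool();
translate([76, 442, 722]) picture_frame();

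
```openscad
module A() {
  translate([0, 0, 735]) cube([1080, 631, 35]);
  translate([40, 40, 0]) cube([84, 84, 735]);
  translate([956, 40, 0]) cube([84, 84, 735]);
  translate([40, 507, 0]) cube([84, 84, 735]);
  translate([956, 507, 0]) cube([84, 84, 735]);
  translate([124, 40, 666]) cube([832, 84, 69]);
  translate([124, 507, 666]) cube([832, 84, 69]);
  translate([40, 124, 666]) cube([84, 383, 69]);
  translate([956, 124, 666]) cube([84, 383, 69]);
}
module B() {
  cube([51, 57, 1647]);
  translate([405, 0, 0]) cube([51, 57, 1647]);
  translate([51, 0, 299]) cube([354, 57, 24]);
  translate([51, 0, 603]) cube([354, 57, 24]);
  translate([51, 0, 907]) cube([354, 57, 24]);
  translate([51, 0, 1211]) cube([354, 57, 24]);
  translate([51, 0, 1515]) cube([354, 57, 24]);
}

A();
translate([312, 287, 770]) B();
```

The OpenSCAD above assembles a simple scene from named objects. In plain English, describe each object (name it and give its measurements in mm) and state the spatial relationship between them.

A is a table with a 1080×631 mm rectangular top, 35 mm thick, top surface at z = 770 mm, supported by four 84×84 mm square legs, each inset 40 mm from the nearest pair of top edges, running from the floor. Four apron rails, 84 mm thick and 69 mm tall, run between adjacent legs with their top edges flush with the underside of the top and their outer faces flush with the legs' outer faces.

B is a straight ladder. Two 51×57 mm vertical rails, 1647 mm tall, stand 456 mm apart (outside-to-outside) with their front faces coplanar on the −y side. 5 rungs, each 57 mm deep and 24 mm tall, span between the inner faces of the rails, front faces flush with the rails. The lowest rung's underside is at z = 299 mm and rungs are spaced 304 mm apart (underside to underside).

The ladder is on top of the table, centred.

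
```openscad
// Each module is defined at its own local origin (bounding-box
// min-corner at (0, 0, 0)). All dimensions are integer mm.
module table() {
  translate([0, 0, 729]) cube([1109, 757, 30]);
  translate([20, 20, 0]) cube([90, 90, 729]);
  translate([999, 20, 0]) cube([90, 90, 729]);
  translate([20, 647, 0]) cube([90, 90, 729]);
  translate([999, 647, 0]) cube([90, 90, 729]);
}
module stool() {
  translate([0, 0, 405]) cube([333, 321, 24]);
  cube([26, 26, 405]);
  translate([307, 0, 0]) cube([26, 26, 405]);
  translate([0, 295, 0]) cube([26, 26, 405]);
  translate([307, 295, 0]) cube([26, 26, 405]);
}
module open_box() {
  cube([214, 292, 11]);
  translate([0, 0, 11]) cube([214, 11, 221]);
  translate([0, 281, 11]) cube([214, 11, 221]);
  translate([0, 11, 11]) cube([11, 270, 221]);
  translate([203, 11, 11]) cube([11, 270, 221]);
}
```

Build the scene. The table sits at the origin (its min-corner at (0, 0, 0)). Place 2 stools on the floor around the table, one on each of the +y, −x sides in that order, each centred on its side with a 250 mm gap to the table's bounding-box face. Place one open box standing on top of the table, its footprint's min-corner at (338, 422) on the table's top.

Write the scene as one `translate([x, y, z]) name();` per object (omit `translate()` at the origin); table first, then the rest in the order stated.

table();
translate([388, 1007, 0]) stool();
translate([-583, 218, 0]) stool();
translate([338, 422, 759]) open_box();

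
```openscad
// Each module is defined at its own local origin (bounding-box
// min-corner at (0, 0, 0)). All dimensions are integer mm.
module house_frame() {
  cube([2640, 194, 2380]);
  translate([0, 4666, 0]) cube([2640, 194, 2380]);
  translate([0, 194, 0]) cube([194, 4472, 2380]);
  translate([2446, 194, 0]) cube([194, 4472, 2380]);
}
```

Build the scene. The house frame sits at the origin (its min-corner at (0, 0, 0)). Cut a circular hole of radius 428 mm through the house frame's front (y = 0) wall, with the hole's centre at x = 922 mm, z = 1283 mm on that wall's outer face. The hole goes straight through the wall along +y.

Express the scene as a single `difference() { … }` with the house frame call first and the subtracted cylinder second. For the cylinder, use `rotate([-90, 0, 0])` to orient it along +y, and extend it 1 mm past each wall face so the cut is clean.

difference() {
  house_frame();
  translate([922, -1, 1283]) rotate([-90, 0, 0]) cylinder(h = 196, r = 428);
}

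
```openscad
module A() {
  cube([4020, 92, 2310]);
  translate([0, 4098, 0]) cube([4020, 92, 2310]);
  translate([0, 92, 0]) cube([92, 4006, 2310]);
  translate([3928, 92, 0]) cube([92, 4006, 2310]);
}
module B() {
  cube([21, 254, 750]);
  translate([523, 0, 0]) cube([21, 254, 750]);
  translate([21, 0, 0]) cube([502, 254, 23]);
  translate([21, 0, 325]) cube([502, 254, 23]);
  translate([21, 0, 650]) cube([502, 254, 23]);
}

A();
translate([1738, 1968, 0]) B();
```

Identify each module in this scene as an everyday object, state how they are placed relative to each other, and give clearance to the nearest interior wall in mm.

A is a house frame. B is a bookshelf. The bookshelf sits inside the house frame, centred. The clearance to the nearest interior wall is 1646 mm.

Clearances: x = 1646, y = 1876; minimum 1646 mm.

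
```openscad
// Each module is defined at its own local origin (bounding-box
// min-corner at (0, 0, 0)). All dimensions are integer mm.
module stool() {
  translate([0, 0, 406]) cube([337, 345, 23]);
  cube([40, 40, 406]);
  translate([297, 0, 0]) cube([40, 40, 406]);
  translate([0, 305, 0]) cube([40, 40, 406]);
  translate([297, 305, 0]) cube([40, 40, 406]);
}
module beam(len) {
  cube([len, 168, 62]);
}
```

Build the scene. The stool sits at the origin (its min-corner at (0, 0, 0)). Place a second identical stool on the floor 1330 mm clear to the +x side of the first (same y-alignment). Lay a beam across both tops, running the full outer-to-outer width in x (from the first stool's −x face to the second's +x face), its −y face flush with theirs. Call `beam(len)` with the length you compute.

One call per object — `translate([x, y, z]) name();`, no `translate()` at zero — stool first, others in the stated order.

stool();
translate([1667, 0, 0]) stool();
translate([0, 0, 429]) beam(2004);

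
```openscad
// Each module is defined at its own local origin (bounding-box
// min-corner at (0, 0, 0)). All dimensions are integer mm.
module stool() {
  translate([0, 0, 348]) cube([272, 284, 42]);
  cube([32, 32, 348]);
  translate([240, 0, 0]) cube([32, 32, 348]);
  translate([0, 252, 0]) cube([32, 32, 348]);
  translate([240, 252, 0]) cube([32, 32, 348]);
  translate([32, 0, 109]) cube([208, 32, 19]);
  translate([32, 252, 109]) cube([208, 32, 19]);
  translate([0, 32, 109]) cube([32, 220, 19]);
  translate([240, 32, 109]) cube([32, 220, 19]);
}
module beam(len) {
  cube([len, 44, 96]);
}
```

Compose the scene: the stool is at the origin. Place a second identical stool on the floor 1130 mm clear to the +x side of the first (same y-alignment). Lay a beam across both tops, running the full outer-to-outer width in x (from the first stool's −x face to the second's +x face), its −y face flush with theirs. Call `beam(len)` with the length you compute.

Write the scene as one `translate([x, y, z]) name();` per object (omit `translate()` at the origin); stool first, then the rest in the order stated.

stool();
translate([1402, 0, 0]) stool();
translate([0, 0, 390]) beam(1674);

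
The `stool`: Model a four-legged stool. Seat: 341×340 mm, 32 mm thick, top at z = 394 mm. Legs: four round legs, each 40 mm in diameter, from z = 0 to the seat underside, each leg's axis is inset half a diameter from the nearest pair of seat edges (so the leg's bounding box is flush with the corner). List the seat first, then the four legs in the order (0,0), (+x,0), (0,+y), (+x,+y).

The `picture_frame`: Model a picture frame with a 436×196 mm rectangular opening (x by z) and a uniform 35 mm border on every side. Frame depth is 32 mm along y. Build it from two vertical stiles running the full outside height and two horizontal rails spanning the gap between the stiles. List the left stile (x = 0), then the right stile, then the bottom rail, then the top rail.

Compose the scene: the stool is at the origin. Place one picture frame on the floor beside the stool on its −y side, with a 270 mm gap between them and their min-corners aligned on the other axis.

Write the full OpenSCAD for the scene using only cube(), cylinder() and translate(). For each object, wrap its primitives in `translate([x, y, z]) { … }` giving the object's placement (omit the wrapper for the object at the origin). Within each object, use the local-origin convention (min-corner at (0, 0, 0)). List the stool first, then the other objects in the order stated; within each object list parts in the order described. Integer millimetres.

translate([0, 0, 362]) cube([341, 340, 32]);
translate([20, 20, 0]) cylinder(h = 362, r = 20);
translate([321, 20, 0]) cylinder(h = 362, r = 20);
translate([20, 320, 0]) cylinder(h = 362, r = 20);
translate([321, 320, 0]) cylinder(h = 362, r = 20);
translate([0, -302, 0]) {
  cube([35, 32, 266]);
  translate([471, 0, 0]) cube([35, 32, 266]);
  translate([35, 0, 0]) cube([436, 32, 35]);
  translate([35, 0, 231]) cube([436, 32, 35]);
}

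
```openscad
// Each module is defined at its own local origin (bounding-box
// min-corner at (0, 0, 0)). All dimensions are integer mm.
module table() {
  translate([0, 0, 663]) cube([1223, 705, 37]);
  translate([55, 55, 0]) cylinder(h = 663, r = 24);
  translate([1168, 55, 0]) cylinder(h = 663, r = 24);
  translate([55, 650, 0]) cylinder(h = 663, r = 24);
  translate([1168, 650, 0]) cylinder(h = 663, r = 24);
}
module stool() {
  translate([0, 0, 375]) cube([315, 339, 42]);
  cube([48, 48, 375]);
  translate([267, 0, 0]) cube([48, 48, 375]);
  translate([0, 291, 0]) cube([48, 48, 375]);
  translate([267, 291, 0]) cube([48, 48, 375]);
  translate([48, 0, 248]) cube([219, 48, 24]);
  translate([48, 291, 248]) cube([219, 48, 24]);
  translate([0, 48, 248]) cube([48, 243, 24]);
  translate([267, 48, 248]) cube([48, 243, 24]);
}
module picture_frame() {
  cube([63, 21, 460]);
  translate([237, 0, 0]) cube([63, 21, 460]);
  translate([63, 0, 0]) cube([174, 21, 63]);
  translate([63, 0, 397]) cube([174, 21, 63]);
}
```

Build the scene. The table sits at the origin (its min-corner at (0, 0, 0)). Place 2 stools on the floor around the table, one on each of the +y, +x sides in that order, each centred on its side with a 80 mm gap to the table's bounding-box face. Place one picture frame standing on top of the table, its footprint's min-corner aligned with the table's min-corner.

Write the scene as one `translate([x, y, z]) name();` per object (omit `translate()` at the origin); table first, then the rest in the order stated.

table();
translate([454, 785, 0]) stool();
translate([1303, 183, 0]) stool();
translate([0, 0, 700]) picture_frame();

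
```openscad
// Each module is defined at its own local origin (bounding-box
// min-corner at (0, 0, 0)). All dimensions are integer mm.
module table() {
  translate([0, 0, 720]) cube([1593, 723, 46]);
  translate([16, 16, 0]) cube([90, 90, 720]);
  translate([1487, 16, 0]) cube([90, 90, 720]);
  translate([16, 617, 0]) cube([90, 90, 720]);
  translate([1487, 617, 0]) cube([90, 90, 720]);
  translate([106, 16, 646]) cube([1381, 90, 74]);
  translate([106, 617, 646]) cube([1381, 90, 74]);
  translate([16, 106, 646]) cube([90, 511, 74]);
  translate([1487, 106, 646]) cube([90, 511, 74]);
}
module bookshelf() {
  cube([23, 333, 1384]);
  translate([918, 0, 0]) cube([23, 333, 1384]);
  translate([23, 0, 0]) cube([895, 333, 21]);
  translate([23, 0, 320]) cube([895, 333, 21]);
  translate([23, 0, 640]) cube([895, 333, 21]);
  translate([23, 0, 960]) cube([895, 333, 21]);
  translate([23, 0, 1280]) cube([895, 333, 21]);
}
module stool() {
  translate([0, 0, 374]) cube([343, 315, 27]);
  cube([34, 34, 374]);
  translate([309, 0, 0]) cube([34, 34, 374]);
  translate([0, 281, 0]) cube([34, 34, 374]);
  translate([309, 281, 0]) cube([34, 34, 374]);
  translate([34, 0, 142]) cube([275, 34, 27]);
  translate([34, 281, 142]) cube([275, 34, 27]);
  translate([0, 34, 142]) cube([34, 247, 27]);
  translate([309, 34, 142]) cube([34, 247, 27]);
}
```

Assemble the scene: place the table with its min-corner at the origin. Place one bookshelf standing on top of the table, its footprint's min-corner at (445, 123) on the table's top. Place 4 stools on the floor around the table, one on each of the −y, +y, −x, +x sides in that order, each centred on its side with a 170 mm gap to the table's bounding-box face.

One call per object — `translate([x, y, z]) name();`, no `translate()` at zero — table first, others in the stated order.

table();
translate([445, 123, 766]) bookshelf();
translate([625, -485, 0]) stool();
translate([625, 893, 0]) stool();
translate([-513, 204, 0]) stool();
translate([1763, 204, 0]) stool();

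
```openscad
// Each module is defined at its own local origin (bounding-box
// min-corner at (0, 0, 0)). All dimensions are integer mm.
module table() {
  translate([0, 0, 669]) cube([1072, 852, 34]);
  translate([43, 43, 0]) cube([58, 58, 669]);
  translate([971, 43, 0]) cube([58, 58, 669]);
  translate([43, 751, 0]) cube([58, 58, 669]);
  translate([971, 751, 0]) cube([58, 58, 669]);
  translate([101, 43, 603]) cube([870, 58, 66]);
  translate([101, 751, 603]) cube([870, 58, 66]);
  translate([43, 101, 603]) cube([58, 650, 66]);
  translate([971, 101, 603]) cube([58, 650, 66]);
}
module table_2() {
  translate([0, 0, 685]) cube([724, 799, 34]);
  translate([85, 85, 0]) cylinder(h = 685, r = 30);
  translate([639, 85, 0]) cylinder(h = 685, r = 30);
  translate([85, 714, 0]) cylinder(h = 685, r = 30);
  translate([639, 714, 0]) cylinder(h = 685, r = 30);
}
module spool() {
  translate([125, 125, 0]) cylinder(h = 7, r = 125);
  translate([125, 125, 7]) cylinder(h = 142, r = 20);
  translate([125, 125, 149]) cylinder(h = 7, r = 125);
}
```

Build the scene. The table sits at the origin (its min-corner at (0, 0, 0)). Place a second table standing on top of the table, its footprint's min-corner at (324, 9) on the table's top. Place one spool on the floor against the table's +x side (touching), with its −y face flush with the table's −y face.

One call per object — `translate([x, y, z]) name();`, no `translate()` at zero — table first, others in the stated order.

table();
translate([324, 9, 703]) table_2();
translate([1072, 0, 0]) spool();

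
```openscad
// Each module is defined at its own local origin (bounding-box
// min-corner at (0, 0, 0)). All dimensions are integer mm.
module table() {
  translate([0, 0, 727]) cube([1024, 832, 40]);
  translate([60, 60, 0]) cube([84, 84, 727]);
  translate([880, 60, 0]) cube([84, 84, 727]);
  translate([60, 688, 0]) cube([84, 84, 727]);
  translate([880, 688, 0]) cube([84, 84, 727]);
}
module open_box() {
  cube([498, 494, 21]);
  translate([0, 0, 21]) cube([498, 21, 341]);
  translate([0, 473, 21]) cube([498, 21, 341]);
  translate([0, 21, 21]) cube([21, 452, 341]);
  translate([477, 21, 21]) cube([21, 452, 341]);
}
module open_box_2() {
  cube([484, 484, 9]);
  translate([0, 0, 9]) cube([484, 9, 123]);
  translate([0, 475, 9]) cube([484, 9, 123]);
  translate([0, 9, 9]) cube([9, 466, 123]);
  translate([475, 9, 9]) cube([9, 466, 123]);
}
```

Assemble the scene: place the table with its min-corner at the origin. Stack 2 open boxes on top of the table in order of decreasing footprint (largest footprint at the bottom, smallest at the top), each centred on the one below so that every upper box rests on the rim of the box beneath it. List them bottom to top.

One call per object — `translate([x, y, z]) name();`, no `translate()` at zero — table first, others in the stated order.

table();
translate([263, 169, 767]) open_box();
translate([270, 174, 1129]) open_box_2();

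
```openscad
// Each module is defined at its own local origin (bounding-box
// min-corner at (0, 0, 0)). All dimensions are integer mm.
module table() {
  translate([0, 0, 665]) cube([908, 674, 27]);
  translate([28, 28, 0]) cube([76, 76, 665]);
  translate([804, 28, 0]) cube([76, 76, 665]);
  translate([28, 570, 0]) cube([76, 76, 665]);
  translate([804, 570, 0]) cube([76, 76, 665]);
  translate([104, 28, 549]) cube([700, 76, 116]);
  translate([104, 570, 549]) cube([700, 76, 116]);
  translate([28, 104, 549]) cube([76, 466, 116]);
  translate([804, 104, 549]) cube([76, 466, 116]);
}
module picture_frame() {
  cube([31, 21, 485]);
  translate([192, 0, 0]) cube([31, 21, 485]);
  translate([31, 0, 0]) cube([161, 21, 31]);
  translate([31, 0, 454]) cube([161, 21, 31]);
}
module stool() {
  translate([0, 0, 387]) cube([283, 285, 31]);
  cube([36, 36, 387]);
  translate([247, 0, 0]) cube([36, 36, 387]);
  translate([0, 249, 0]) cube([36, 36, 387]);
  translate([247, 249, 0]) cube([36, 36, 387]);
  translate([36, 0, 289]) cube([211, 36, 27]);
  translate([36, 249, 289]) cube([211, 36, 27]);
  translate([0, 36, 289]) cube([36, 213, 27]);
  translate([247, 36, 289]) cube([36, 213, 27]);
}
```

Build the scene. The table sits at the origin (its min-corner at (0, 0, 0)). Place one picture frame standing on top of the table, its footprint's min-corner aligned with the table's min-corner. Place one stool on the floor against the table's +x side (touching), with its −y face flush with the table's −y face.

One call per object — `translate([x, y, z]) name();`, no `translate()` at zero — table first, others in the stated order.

table();
translate([0, 0, 692]) picture_frame();
translate([908, 0, 0]) stool();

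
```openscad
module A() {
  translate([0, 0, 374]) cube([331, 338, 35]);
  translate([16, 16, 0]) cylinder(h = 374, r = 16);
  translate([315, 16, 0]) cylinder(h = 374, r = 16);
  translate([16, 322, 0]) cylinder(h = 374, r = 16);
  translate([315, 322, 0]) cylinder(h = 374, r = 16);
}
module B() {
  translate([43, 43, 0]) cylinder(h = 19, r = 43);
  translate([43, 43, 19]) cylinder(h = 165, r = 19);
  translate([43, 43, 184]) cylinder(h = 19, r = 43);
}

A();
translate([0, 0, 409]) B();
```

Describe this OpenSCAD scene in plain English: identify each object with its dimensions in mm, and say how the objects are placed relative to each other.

A is a four-legged stool. The seat is a 331×338×35 mm slab whose top surface is at z = 409 mm; four round legs, each 32 mm in diameter, run from the floor (z = 0) to the underside of the seat, each leg's axis is inset half a diameter from the nearest pair of seat edges (so the leg's bounding box is flush with the corner).

B is a spool: two coaxial disc flanges of radius 43 mm and thickness 19 mm, joined by a core cylinder of radius 19 mm and height 165 mm. The lower flange rests on z = 0 and the three cylinders share a vertical axis.

The spool is on top of the stool.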